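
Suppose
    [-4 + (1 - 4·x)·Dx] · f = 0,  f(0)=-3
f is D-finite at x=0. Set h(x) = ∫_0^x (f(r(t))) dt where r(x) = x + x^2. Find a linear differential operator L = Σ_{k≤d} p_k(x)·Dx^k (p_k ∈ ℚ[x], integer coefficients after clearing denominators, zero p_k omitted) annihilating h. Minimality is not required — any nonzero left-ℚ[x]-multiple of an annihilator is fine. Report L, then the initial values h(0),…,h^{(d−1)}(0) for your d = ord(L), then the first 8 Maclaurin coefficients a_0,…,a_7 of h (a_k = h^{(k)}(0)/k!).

f: a_k = -3, -12, -48, -192, -768, -3072, -12288, -49152, …
L₀ from L_f via x↦r, Dx↦r'^{-1}Dx.
∫: right-multiply L₀ by Dx.
L = (4 + 8·x)·Dx + (-1 + 4·x + 4·x^2)·Dx^2  (order 2).
h: a_k = 0, -3, -6, -20, -72, -1392/5, -1120, -32448/7, …
ICs: h(0) = 0, h′(0) = -3.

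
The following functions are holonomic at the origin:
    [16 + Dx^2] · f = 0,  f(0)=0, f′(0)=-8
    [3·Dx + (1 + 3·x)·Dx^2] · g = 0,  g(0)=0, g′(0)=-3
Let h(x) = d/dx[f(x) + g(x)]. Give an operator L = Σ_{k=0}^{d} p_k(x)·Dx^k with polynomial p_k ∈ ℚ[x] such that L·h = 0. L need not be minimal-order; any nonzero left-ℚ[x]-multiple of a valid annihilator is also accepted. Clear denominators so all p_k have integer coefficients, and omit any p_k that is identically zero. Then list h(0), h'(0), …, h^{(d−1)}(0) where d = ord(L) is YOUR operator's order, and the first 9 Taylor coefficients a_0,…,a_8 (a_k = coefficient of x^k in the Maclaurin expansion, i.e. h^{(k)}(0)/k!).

L = (1680 + 2304·x + 3456·x^2) + (272 + 1584·x + 3456·x^2 + 3456·x^3)·Dx + (105 + 144·x + 216·x^2)·Dx^2 + (17 + 99·x + 216·x^2 + 216·x^3)·Dx^3  (order 3).
h: a_k = -11, 9, 37, 81, -985/3, 729, -96367/45, 6561, -6204241/315, …
ICs: h(0) = -11, h′(0) = 9, h′′(0) = 74.

f: a_k = 0, -8, 0, 64/3, 0, -256/15, 0, 2048/315, 0, …
g: a_k = 0, -3, 9/2, -9, 81/4, -243/5, 243/2, -2187/7, 6561/8, …
h₀=f+g: left-lcm gives L₀, ord ≤ 4.
h=h₀': d/dx-closure on L₀ ⇒ L.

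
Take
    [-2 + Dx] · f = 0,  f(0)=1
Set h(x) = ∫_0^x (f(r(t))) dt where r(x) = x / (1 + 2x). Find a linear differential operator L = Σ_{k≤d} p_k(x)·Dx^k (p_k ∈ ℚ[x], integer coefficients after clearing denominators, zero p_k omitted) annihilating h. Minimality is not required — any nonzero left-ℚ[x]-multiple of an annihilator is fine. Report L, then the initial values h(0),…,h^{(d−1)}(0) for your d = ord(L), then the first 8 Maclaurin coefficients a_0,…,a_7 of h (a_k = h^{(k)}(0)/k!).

L = -2·Dx + (1 + 4·x + 4·x^2)·Dx^2  (order 2).
h: a_k = 0, 1, 1, -2/3, 1/3, 2/15, -38/45, 604/315, …
ICs: h(0) = 0, h′(0) = 1.

f: a_k = 1, 2, 2, 4/3, 2/3, 4/15, 4/45, 8/315, …
f∘r: x↦r, Dx↦Dx/r' in L_f ⇒ L₀.
∫: right-multiply L₀ by Dx.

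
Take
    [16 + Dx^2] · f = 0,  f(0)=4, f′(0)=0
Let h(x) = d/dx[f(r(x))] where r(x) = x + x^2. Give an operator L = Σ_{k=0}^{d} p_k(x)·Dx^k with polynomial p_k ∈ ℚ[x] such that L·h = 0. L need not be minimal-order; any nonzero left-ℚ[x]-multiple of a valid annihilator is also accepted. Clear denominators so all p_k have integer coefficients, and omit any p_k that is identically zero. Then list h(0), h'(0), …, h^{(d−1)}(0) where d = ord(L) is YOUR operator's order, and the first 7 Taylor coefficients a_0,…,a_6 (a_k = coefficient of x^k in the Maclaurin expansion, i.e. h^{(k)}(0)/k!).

L = (28 + 128·x + 384·x^2 + 512·x^3 + 256·x^4) + (-6 - 12·x)·Dx + (1 + 4·x + 4·x^2)·Dx^2  (order 2).
h: a_k = 0, -64, -192, 128/3, 2560/3, 20992/15, 3584/15, …
ICs: h(0) = 0, h′(0) = -64.

f: a_k = 4, 0, -32, 0, 128/3, 0, -1024/45, …
L₀ from L_f via x↦r, Dx↦r'^{-1}Dx.
h₀' ⇒ L via d/dx closure of L₀.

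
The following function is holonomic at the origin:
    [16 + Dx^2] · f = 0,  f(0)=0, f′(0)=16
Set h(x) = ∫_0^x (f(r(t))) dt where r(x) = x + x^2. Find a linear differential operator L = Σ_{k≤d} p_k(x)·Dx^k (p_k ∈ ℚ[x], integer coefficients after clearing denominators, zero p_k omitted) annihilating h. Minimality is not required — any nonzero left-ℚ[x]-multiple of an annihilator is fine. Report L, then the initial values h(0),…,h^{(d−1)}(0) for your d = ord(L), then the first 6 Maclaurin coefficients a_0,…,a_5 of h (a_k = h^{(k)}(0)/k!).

f: a_k = 0, 16, 0, -128/3, 0, 512/15, …
Change of var in L_f (x↦r) gives L₀.
h=∫h₀ ⇒ L = L₀·Dx.
L = (16 + 96·x + 192·x^2 + 128·x^3)·Dx - 2·Dx^2 + (1 + 2·x)·Dx^3  (order 3).
h: a_k = 0, 0, 8, 16/3, -32/3, -128/5, …
ICs: h(0) = 0, h′(0) = 0, h′′(0) = 16.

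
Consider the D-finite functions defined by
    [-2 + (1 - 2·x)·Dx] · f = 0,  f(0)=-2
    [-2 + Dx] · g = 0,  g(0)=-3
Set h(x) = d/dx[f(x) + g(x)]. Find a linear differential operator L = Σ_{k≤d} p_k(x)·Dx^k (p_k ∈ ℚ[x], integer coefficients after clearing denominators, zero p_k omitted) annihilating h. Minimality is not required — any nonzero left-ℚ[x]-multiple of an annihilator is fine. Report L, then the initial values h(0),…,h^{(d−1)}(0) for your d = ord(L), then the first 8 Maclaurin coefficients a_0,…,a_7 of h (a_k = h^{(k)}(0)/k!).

L = (16 + 16·x) + (-10 - 8·x + 8·x^2)·Dx + (1 - 4·x^2)·Dx^2  (order 2).
h: a_k = -10, -28, -60, -136, -324, -3848/5, -26888/15, -430096/105, …
ICs: h(0) = -10, h′(0) = -28.

f: a_k = -2, -4, -8, -16, -32, -64, -128, -256, …
g: a_k = -3, -6, -6, -4, -2, -4/5, -4/15, -8/105, …
Sum ⇒ L₀ = lclm(L_f,L_g) in ℚ(x)⟨Dx⟩.
Derive L from L₀ (diff closure).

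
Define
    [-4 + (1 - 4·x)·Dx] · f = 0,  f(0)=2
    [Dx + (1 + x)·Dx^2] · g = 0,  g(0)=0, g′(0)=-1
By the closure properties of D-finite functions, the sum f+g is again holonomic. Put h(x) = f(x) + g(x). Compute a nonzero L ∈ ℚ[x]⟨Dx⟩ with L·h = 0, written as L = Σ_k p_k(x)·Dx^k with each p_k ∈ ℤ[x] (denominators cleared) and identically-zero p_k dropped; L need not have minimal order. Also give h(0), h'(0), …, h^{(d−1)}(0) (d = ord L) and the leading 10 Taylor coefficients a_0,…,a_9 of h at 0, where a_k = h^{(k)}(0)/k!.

L = (112 + 32·x)·Dx + (94 + 208·x + 64·x^2)·Dx^2 + (-9 + 23·x + 48·x^2 + 16·x^3)·Dx^3  (order 3).
h: a_k = 2, 7, 65/2, 383/3, 2049/4, 10239/5, 49153/6, 229375/7, 1048577/8, 4718591/9, …
ICs: h(0) = 2, h′(0) = 7, h′′(0) = 65.

f: a_k = 2, 8, 32, 128, 512, 2048, 8192, 32768, 131072, 524288, …
g: a_k = 0, -1, 1/2, -1/3, 1/4, -1/5, 1/6, -1/7, 1/8, -1/9, …
L₀ := lclm(L_f,L_g); ord L₀ ≤ 1+2.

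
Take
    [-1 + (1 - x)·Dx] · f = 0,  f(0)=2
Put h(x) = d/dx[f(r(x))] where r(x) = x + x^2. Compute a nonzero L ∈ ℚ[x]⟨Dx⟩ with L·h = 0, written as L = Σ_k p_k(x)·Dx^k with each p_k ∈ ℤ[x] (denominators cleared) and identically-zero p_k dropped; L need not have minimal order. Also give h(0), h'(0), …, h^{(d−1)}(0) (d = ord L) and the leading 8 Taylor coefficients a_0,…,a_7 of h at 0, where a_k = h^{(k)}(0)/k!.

f: a_k = 2, 2, 2, 2, 2, 2, 2, 2, …
L₀ from L_f via x↦r, Dx↦r'^{-1}Dx.
Differentiate: ansatz ord ≤ ord L₀ ⇒ L.
L = (4 + 6·x + 6·x^2) + (-1 - x + 3·x^2 + 2·x^3)·Dx  (order 1).
h: a_k = 2, 8, 18, 40, 80, 156, 294, 544, …
ICs: h(0) = 2.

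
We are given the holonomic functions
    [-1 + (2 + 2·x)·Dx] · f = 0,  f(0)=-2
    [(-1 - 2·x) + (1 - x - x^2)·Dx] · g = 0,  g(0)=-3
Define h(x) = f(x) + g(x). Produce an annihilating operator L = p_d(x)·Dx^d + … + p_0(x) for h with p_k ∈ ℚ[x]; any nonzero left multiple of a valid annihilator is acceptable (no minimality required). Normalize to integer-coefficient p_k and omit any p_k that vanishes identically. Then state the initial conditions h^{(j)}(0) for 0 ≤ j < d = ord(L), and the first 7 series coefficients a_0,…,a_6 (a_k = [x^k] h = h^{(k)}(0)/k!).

f: a_k = -2, -1, 1/4, -1/8, 5/64, -7/128, 21/512, …
g: a_k = -3, -3, -6, -9, -15, -24, -39, …
f+g: L₀ = lclm(L_f,L_g), ord ≤ 1+1.
L = (9 + 21·x + 21·x^2 + 10·x^3) + (-17 - 54·x - 87·x^2 - 74·x^3 - 25·x^4)·Dx + (2 + 14·x + 6·x^2 - 30·x^3 - 34·x^4 - 10·x^5)·Dx^2  (order 2).
h: a_k = -5, -4, -23/4, -73/8, -955/64, -3079/128, -19947/512, …
ICs: h(0) = -5, h′(0) = -4.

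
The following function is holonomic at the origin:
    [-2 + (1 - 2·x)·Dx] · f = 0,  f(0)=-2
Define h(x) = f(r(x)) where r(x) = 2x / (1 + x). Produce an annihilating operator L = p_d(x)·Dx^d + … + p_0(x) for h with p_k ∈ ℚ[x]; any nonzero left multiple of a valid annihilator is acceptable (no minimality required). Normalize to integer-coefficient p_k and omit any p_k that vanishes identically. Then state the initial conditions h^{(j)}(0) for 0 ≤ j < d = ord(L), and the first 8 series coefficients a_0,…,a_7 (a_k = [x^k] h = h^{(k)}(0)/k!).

L = 4 + (-1 + 2·x + 3·x^2)·Dx  (order 1).
h: a_k = -2, -8, -24, -72, -216, -648, -1944, -5832, …
ICs: h(0) = -2.

f: a_k = -2, -4, -8, -16, -32, -64, -128, -256, …
h₀=f(r): pull back L_f along r ⇒ L₀.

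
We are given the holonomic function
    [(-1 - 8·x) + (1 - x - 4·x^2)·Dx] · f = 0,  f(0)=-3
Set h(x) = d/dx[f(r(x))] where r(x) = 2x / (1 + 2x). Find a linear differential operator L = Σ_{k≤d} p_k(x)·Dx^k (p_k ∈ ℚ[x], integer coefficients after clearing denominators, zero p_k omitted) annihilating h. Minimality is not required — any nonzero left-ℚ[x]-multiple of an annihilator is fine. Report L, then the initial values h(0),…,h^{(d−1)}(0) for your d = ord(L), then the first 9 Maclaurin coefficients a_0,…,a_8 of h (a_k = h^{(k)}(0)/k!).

f: a_k = -3, -3, -15, -27, -87, -195, -543, -1323, -3495, …
h₀=f(r): pull back L_f along r ⇒ L₀.
Differentiate: ansatz ord ≤ ord L₀ ⇒ L.
L = (16 + 96·x + 960·x^2 + 1152·x^3) + (-1 - 22·x - 60·x^2 + 248·x^3 + 576·x^4)·Dx  (order 1).
h: a_k = -6, -96, 0, -3072, 7680, -92160, 387072, -2850816, 14376960, …
ICs: h(0) = -6.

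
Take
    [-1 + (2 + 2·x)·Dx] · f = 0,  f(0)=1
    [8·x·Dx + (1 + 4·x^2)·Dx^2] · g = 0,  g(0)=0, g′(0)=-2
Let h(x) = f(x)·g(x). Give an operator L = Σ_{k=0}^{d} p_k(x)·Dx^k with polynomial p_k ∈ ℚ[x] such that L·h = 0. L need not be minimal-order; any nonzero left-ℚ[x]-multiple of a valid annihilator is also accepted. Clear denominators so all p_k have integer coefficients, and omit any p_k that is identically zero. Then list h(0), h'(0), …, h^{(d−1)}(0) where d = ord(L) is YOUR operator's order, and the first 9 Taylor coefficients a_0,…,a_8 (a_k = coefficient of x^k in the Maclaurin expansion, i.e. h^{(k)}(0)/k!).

L = (3 - 16·x - 4·x^2) + (-4 + 28·x + 48·x^2 + 16·x^3)·Dx + (4 + 8·x + 20·x^2 + 32·x^3 + 16·x^4)·Dx^2  (order 2).
h: a_k = 0, -2, -1, 35/12, 29/24, -6389/960, -5929/1920, 1022653/53760, 944407/107520, …
ICs: h(0) = 0, h′(0) = -2.

f: a_k = 1, 1/2, -1/8, 1/16, -5/128, 7/256, -21/1024, 33/2048, -429/32768, …
g: a_k = 0, -2, 0, 8/3, 0, -32/5, 0, 128/7, 0, …
L₀ := L_f ⊗_s L_g (sym. prod.), ord ≤ 2.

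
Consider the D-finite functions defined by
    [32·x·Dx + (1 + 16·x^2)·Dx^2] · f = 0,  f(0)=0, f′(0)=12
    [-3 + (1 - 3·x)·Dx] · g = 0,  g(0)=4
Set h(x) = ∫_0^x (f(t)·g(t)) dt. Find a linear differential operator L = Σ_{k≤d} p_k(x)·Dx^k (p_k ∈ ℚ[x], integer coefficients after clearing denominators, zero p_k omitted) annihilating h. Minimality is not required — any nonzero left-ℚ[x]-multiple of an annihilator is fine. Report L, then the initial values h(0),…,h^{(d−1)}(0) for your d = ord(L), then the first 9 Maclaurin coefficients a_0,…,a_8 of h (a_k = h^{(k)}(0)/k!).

L = 96·x·Dx + (6 - 32·x + 192·x^2)·Dx^2 + (-1 + 3·x - 16·x^2 + 48·x^3)·Dx^3  (order 3).
h: a_k = 0, 0, 24, 48, 44, 528/5, 3368/5, 60624/35, 36258/35, …
ICs: h(0) = 0, h′(0) = 0, h′′(0) = 48.

f: a_k = 0, 12, 0, -64, 0, 3072/5, 0, -49152/7, 0, …
g: a_k = 4, 12, 36, 108, 324, 972, 2916, 8748, 26244, …
Sym-product of L_f,L_g gives L₀ (≤ ord 2).
h=∫₀ˣh₀: take L = L₀·Dx.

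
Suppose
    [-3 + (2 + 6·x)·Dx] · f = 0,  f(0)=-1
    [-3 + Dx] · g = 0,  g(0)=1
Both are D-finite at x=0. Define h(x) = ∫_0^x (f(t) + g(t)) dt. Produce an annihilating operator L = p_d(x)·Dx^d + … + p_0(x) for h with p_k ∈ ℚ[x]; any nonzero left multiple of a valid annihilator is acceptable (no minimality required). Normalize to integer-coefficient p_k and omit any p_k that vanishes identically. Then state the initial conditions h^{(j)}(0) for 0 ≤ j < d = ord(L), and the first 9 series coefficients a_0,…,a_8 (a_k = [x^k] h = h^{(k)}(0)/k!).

L = (27 + 54·x)·Dx + (-15 - 72·x - 108·x^2)·Dx^2 + (2 + 18·x + 36·x^2)·Dx^3  (order 3).
h: a_k = 0, 0, 3/4, 15/8, 45/64, 837/640, -1971/2560, 81729/35840, -2494881/573440, …
ICs: h(0) = 0, h′(0) = 0, h′′(0) = 3/2.

f: a_k = -1, -3/2, 9/8, -27/16, 405/128, -1701/256, 15309/1024, -72171/2048, 2814669/32768, …
g: a_k = 1, 3, 9/2, 9/2, 27/8, 81/40, 81/80, 243/560, 729/4480, …
h₀=f+g: left-lcm gives L₀, ord ≤ 2.
∫: right-multiply L₀ by Dx.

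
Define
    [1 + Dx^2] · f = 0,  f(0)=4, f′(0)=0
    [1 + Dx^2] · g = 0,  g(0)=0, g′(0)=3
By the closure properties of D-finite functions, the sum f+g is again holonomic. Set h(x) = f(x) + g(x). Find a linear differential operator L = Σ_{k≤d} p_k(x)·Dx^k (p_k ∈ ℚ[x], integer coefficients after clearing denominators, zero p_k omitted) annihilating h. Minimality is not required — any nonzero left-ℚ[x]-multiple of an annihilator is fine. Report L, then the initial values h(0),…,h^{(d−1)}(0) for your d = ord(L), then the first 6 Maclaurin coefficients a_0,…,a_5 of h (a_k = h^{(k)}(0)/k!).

f: a_k = 4, 0, -2, 0, 1/6, 0, …
g: a_k = 0, 3, 0, -1/2, 0, 1/40, …
h₀=f+g: left-lcm gives L₀, ord ≤ 4.
L = 1 + Dx^2  (order 2).
h: a_k = 4, 3, -2, -1/2, 1/6, 1/40, …
ICs: h(0) = 4, h′(0) = 3.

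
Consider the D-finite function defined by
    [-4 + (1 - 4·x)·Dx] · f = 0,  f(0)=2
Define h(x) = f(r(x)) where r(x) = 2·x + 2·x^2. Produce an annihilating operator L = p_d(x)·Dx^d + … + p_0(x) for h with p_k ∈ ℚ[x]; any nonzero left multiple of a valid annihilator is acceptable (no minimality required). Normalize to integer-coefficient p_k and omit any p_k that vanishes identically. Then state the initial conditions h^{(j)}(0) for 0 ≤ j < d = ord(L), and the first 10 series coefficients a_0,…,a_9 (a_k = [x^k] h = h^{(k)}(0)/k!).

L = (8 + 16·x) + (-1 + 8·x + 8·x^2)·Dx  (order 1).
h: a_k = 2, 16, 144, 1280, 11392, 101376, 902144, 8028160, 71442432, 635764736, …
ICs: h(0) = 2.

f: a_k = 2, 8, 32, 128, 512, 2048, 8192, 32768, 131072, 524288, …
Substitute x→r, Dx→(1/r')Dx; clear ⇒ L₀.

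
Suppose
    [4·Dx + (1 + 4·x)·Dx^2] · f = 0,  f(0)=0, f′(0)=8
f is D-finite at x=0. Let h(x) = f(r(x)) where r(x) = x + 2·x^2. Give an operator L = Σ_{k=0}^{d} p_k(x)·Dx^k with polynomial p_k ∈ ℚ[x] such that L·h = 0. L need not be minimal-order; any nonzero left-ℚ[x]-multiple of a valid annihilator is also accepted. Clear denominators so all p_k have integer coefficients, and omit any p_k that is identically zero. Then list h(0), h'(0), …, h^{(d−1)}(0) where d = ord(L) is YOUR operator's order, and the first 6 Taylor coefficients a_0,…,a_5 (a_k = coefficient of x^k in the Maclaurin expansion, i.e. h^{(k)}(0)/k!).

L = (16·x + 32·x^2)·Dx + (1 + 8·x + 24·x^2 + 32·x^3)·Dx^2  (order 2).
h: a_k = 0, 8, 0, -64/3, 64, -512/5, …
ICs: h(0) = 0, h′(0) = 8.

f: a_k = 0, 8, -16, 128/3, -128, 2048/5, …
L₀ from L_f via x↦r, Dx↦r'^{-1}Dx.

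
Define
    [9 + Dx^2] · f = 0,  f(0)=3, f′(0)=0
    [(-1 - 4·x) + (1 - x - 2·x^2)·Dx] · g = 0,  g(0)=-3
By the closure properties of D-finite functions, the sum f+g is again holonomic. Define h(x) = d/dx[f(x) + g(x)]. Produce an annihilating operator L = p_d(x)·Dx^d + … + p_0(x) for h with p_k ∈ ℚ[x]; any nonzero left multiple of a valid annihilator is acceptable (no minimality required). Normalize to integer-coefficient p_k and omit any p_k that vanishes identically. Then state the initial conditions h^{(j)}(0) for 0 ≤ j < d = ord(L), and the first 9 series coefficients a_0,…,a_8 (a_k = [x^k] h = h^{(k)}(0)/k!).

f: a_k = 3, 0, -27/2, 0, 81/8, 0, -243/80, 0, 2187/4480, …
g: a_k = -3, -3, -9, -15, -33, -63, -129, -255, -513, …
h₀=f+g: left-lcm gives L₀, ord ≤ 3.
h₀' ⇒ L via d/dx closure of L₀.
L = (954 + 3600·x + 8154·x^2 + 4140·x^3 + 5760·x^4 + 3888·x^5 + 2592·x^6) + (-117 - 369·x + 585·x^2 + 747·x^3 + 90·x^4 + 828·x^5 + 1512·x^6 + 864·x^7)·Dx + (106 + 400·x + 906·x^2 + 460·x^3 + 640·x^4 + 432·x^5 + 288·x^6)·Dx^2 + (-13 - 41·x + 65·x^2 + 83·x^3 + 10·x^4 + 92·x^5 + 168·x^6 + 96·x^7)·Dx^3  (order 3).
h: a_k = -3, -45, -45, -183/2, -315, -31689/40, -1785, -2296053/560, -9207, …
ICs: h(0) = -3, h′(0) = -45, h′′(0) = -90.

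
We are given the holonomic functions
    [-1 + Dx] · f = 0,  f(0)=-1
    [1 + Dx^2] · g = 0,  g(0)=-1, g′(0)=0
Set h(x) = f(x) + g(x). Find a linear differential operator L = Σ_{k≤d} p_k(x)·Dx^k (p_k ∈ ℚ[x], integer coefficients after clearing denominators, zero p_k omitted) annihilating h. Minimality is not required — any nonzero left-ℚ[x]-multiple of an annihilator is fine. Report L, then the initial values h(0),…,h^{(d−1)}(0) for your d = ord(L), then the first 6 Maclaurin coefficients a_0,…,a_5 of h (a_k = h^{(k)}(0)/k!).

L = -1 + Dx - Dx^2 + Dx^3  (order 3).
h: a_k = -2, -1, 0, -1/6, -1/12, -1/120, …
ICs: h(0) = -2, h′(0) = -1, h′′(0) = 0.

f: a_k = -1, -1, -1/2, -1/6, -1/24, -1/120, …
g: a_k = -1, 0, 1/2, 0, -1/24, 0, …
f+g: L₀ = lclm(L_f,L_g), ord ≤ 1+2.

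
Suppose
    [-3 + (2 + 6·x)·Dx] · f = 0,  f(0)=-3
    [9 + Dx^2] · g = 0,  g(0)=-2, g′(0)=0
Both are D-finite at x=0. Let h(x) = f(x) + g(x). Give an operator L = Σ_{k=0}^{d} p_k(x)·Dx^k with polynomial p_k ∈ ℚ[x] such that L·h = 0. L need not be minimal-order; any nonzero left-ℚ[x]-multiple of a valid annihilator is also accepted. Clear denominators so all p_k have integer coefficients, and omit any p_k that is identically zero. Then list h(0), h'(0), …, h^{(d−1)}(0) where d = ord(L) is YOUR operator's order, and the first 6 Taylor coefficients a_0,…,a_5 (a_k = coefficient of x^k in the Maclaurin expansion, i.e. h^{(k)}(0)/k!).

L = (-63 - 216·x - 324·x^2) + (18 + 198·x + 648·x^2 + 648·x^3)·Dx + (-7 - 24·x - 36·x^2)·Dx^2 + (2 + 22·x + 72·x^2 + 72·x^3)·Dx^3  (order 3).
h: a_k = -5, -9/2, 99/8, -81/16, 351/128, -5103/256, …
ICs: h(0) = -5, h′(0) = -9/2, h′′(0) = 99/4.

f: a_k = -3, -9/2, 27/8, -81/16, 1215/128, -5103/256, …
g: a_k = -2, 0, 9, 0, -27/4, 0, …
Weyl lclm of L_f,L_g ⇒ L₀ (ord ≤ 3).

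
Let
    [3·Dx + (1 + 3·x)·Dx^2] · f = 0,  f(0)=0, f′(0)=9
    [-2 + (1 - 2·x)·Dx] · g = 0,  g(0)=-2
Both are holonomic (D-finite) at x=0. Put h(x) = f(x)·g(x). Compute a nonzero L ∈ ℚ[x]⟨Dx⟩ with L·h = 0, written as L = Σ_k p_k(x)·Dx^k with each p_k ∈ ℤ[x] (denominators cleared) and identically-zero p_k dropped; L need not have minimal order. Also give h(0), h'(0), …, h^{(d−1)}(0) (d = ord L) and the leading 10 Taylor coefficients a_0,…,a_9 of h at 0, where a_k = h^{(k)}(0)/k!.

L = 6 + (1 + 18·x)·Dx + (-1 - x + 6·x^2)·Dx^2  (order 2).
h: a_k = 0, -18, -9, -72, -45/2, -1683/5, 279/5, -61704/35, 195273/140, -723267/70, …
ICs: h(0) = 0, h′(0) = -18.

f: a_k = 0, 9, -27/2, 27, -243/4, 729/5, -729/2, 6561/7, -19683/8, 6561, …
g: a_k = -2, -4, -8, -16, -32, -64, -128, -256, -512, -1024, …
L₀ := L_f ⊗_s L_g (sym. prod.), ord ≤ 2.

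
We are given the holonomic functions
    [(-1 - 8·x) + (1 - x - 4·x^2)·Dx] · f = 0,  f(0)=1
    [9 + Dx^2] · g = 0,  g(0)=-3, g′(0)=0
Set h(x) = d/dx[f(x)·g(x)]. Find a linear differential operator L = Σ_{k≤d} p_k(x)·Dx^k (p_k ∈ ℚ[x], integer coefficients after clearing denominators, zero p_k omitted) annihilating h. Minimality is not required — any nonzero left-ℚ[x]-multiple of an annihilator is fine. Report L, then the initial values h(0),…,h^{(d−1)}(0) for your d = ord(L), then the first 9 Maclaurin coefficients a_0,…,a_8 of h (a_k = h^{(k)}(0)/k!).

f: a_k = 1, 1, 5, 9, 29, 65, 181, 441, 1165, …
g: a_k = -3, 0, 27/2, 0, -81/8, 0, 243/80, 0, -2187/4480, …
L₀ := L_f ⊗_s L_g (sym. prod.), ord ≤ 2.
Differentiate: ansatz ord ≤ ord L₀ ⇒ L.
L = (-33 - 162·x - 567·x^2 + 648·x^3 + 1296·x^4) + (6 + 66·x + 216·x^2 + 576·x^3)·Dx + (1 - 10·x - 31·x^2 + 72·x^3 + 144·x^4)·Dx^2  (order 2).
h: a_k = -3, -3, -81/2, -237/2, -3345/8, -47781/40, -298809/80, -5960307/560, -27939951/896, …
ICs: h(0) = -3, h′(0) = -3.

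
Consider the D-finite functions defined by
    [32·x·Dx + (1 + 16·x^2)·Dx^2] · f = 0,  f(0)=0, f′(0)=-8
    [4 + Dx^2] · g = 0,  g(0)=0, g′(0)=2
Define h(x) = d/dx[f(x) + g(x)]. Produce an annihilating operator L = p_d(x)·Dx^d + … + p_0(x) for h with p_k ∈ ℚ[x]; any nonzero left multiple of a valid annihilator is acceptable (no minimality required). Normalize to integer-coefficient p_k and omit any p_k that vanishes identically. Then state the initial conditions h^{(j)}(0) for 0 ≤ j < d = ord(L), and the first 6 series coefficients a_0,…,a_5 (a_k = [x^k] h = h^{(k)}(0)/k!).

L = (-6016·x + 102400·x^3 + 32768·x^5) + (-28 + 1216·x^2 + 27648·x^4 + 16384·x^6)·Dx + (-1504·x + 25600·x^3 + 8192·x^5)·Dx^2 + (-7 + 304·x^2 + 6912·x^4 + 4096·x^6)·Dx^3  (order 3).
h: a_k = -6, 0, 124, 0, -6140/3, 0, …
ICs: h(0) = -6, h′(0) = 0, h′′(0) = 248.

f: a_k = 0, -8, 0, 128/3, 0, -2048/5, …
g: a_k = 0, 2, 0, -4/3, 0, 4/15, …
Sum ⇒ L₀ = lclm(L_f,L_g) in ℚ(x)⟨Dx⟩.
Differentiate: ansatz ord ≤ ord L₀ ⇒ L.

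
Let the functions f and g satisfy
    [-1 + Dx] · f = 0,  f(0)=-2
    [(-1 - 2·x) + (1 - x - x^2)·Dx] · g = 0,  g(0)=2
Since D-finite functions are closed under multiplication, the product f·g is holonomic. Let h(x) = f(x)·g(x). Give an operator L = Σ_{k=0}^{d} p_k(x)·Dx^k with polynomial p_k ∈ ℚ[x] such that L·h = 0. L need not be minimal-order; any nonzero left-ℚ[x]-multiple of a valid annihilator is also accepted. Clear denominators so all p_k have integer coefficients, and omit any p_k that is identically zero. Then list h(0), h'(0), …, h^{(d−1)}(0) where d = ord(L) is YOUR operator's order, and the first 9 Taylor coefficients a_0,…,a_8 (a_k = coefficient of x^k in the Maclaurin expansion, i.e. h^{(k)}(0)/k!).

f: a_k = -2, -2, -1, -1/3, -1/12, -1/60, -1/360, -1/2520, -1/20160, …
g: a_k = 2, 2, 4, 6, 10, 16, 26, 42, 68, …
Product ⇒ symmetric product L₀, ord ≤ 1.
L = (2 + x - x^2) + (-1 + x + x^2)·Dx  (order 1).
h: a_k = -4, -8, -14, -68/3, -221/6, -893/15, -17347/180, -98221/630, -2542969/10080, …
ICs: h(0) = -4.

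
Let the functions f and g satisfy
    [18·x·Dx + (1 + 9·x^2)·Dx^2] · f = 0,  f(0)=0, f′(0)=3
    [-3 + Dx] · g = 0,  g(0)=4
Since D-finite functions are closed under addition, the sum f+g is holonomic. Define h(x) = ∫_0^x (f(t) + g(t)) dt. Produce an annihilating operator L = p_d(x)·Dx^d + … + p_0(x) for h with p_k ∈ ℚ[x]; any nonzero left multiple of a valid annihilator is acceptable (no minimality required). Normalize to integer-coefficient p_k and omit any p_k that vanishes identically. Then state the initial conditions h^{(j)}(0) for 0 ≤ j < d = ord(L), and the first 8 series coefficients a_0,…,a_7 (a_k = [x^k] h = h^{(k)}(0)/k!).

f: a_k = 0, 3, 0, -9, 0, 243/5, 0, -2187/7, …
g: a_k = 4, 12, 18, 18, 27/2, 81/10, 81/20, 243/140, …
Weyl lclm of L_f,L_g ⇒ L₀ (ord ≤ 3).
h=∫h₀ ⇒ L = L₀·Dx.
L = (18 - 108·x - 162·x^2)·Dx^2 + (-9 + 27·x + 27·x^2 - 81·x^3)·Dx^3 + (1 + 3·x + 9·x^2 + 27·x^3)·Dx^4  (order 4).
h: a_k = 0, 4, 15/2, 6, 9/4, 27/10, 189/20, 81/140, …
ICs: h(0) = 0, h′(0) = 4, h′′(0) = 15, h′′′(0) = 36.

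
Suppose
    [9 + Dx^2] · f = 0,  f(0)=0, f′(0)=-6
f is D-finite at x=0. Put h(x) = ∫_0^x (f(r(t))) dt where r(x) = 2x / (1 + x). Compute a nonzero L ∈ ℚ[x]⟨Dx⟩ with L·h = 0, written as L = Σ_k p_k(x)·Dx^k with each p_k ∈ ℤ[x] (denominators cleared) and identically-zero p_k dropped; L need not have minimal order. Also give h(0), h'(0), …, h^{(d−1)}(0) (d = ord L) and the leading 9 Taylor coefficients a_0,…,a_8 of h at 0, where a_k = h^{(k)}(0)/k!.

L = 36·Dx + (2 + 6·x + 6·x^2 + 2·x^3)·Dx^2 + (1 + 4·x + 6·x^2 + 4·x^3 + x^4)·Dx^3  (order 3).
h: a_k = 0, 0, -6, 4, 15, -204/5, 242/5, -60/7, -6693/70, …
ICs: h(0) = 0, h′(0) = 0, h′′(0) = -12.

f: a_k = 0, -6, 0, 9, 0, -81/20, 0, 243/280, 0, …
f∘r: x↦r, Dx↦Dx/r' in L_f ⇒ L₀.
∫: right-multiply L₀ by Dx.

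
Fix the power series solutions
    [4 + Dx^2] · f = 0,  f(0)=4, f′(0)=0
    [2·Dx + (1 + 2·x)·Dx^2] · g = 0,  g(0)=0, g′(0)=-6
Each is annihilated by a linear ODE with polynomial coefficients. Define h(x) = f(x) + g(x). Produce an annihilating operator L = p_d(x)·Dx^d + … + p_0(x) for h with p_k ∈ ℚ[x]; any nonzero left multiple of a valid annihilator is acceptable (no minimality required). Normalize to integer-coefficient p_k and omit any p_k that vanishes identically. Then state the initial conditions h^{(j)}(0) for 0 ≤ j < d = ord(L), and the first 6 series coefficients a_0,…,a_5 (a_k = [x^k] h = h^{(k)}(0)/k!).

L = (56 + 32·x + 32·x^2)·Dx + (12 + 40·x + 48·x^2 + 32·x^3)·Dx^2 + (14 + 8·x + 8·x^2)·Dx^3 + (3 + 10·x + 12·x^2 + 8·x^3)·Dx^4  (order 4).
h: a_k = 4, -6, -2, -8, 44/3, -96/5, …
ICs: h(0) = 4, h′(0) = -6, h′′(0) = -4, h′′′(0) = -48.

f: a_k = 4, 0, -8, 0, 8/3, 0, …
g: a_k = 0, -6, 6, -8, 12, -96/5, …
Sum ⇒ L₀ = lclm(L_f,L_g) in ℚ(x)⟨Dx⟩.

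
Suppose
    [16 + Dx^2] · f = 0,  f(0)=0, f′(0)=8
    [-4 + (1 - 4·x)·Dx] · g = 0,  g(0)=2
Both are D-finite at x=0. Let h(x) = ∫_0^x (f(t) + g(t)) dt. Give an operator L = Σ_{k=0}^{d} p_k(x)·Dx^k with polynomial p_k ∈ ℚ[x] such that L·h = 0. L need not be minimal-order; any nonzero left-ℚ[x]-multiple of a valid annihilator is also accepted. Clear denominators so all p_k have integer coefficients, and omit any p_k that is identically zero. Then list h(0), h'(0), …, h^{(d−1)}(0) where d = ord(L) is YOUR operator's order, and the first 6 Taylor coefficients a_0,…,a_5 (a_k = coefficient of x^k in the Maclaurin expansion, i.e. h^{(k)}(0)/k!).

L = (-448 + 512·x - 1024·x^2)·Dx + (48 - 320·x + 768·x^2 - 1024·x^3)·Dx^2 + (-28 + 32·x - 64·x^2)·Dx^3 + (3 - 20·x + 48·x^2 - 64·x^3)·Dx^4  (order 4).
h: a_k = 0, 2, 8, 32/3, 80/3, 512/5, …
ICs: h(0) = 0, h′(0) = 2, h′′(0) = 16, h′′′(0) = 64.

f: a_k = 0, 8, 0, -64/3, 0, 256/15, …
g: a_k = 2, 8, 32, 128, 512, 2048, …
Weyl lclm of L_f,L_g ⇒ L₀ (ord ≤ 3).
∫: right-multiply L₀ by Dx.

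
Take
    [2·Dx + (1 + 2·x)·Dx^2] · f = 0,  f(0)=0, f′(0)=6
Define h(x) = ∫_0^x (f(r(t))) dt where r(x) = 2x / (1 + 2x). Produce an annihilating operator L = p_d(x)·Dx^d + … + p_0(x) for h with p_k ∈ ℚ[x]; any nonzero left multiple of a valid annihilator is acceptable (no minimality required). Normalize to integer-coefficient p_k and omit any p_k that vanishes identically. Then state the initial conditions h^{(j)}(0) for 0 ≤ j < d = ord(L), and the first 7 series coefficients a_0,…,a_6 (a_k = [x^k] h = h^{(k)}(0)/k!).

L = (8 + 24·x)·Dx^2 + (1 + 8·x + 12·x^2)·Dx^3  (order 3).
h: a_k = 0, 0, 6, -16, 52, -192, 3872/5, …
ICs: h(0) = 0, h′(0) = 0, h′′(0) = 12.

f: a_k = 0, 6, -6, 8, -12, 96/5, -32, …
L₀ from L_f via x↦r, Dx↦r'^{-1}Dx.
Integrate: L := L₀·Dx.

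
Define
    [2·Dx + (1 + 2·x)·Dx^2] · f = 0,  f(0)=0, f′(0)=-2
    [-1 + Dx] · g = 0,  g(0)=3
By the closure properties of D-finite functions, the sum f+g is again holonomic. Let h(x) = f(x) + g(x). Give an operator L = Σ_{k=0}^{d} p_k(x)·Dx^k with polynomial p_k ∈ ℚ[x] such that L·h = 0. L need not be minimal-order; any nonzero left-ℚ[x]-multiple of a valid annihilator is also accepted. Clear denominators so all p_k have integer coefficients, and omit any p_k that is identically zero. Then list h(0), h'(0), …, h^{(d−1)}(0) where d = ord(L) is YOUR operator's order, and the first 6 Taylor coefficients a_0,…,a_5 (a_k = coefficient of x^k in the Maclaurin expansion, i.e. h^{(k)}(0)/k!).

f: a_k = 0, -2, 2, -8/3, 4, -32/5, …
g: a_k = 3, 3, 3/2, 1/2, 1/8, 1/40, …
h₀=f+g: left-lcm gives L₀, ord ≤ 3.
L = (-10 - 4·x)·Dx + (7 - 4·x - 4·x^2)·Dx^2 + (3 + 8·x + 4·x^2)·Dx^3  (order 3).
h: a_k = 3, 1, 7/2, -13/6, 33/8, -51/8, …
ICs: h(0) = 3, h′(0) = 1, h′′(0) = 7.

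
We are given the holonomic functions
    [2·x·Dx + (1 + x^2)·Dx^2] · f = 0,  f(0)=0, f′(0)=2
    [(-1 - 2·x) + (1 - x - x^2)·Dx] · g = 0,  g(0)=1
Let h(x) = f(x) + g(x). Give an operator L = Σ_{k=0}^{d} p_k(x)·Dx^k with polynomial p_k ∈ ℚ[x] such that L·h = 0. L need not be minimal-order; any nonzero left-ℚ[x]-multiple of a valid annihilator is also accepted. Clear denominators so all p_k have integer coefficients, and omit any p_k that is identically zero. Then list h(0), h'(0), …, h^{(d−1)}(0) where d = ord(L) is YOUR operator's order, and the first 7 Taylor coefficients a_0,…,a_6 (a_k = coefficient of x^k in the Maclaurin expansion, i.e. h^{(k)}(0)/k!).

L = (4 - 16·x - 64·x^2 - 72·x^3 - 66·x^4 - 6·x^6)·Dx + (-10 - 24·x - 28·x^2 - 60·x^3 - 65·x^4 - 50·x^5 - 3·x^6 - 6·x^7)·Dx^2 + (2 + 2·x + 2·x^2 - 8·x^3 - 5·x^4 - 11·x^5 - 6·x^6 - x^7 - x^8)·Dx^3  (order 3).
h: a_k = 1, 3, 2, 7/3, 5, 42/5, 13, …
ICs: h(0) = 1, h′(0) = 3, h′′(0) = 4.

f: a_k = 0, 2, 0, -2/3, 0, 2/5, 0, …
g: a_k = 1, 1, 2, 3, 5, 8, 13, …
Weyl lclm of L_f,L_g ⇒ L₀ (ord ≤ 3).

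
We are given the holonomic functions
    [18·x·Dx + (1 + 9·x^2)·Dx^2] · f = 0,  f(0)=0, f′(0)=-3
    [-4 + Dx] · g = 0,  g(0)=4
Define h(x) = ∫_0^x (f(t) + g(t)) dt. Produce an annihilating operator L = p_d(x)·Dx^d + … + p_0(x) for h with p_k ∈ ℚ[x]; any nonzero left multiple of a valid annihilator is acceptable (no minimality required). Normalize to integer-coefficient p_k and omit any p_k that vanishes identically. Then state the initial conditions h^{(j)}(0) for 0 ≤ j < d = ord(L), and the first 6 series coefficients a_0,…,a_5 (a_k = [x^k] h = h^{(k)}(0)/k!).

f: a_k = 0, -3, 0, 9, 0, -243/5, …
g: a_k = 4, 16, 32, 128/3, 128/3, 512/15, …
h₀=f+g: left-lcm gives L₀, ord ≤ 3.
Integrate: L := L₀·Dx.
L = (36 - 144·x - 972·x^2 - 1296·x^3)·Dx^2 + (-17 + 99·x^2 - 648·x^4)·Dx^3 + (2 + 9·x + 36·x^2 + 81·x^3 + 162·x^4)·Dx^4  (order 4).
h: a_k = 0, 4, 13/2, 32/3, 155/12, 128/15, …
ICs: h(0) = 0, h′(0) = 4, h′′(0) = 13, h′′′(0) = 64.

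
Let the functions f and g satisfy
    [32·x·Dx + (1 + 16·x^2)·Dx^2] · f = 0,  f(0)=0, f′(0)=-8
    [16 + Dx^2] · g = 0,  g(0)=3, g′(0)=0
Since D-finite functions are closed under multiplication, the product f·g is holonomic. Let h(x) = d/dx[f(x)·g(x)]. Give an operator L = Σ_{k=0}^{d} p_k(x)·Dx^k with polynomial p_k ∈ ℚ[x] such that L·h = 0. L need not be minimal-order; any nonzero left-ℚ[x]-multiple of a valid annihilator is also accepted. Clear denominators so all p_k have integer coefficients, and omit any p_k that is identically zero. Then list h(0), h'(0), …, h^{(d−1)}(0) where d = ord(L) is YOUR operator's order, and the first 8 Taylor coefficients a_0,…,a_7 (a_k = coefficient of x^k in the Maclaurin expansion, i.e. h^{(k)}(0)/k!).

f: a_k = 0, -8, 0, 128/3, 0, -2048/5, 0, 32768/7, …
g: a_k = 3, 0, -24, 0, 32, 0, -256/15, 0, …
h₀=f·g: eliminate ⇒ L₀, order ≤ 2·2.
Derive L from L₀ (diff closure).
L = (14080 + 602112·x^2 + 15106048·x^4 + 50331648·x^6 + 100663296·x^8 + 268435456·x^10 + 2147483648·x^12) + (8704·x + 581632·x^3 + 9175040·x^5 + 41943040·x^7 + 167772160·x^9 + 536870912·x^11)·Dx + (960 + 43520·x^2 + 1093632·x^4 + 4849664·x^6 + 16777216·x^8 + 67108864·x^10 + 268435456·x^12)·Dx^2 + (544·x + 36352·x^3 + 573440·x^5 + 2621440·x^7 + 10485760·x^9 + 33554432·x^11)·Dx^3 + (5 + 368·x^2 + 9344·x^4 + 106496·x^6 + 655360·x^8 + 3145728·x^10 + 8388608·x^12)·Dx^4  (order 4).
h: a_k = -24, 0, 960, 0, -12544, 0, 2664448/15, 0, …
ICs: h(0) = -24, h′(0) = 0, h′′(0) = 1920, h′′′(0) = 0.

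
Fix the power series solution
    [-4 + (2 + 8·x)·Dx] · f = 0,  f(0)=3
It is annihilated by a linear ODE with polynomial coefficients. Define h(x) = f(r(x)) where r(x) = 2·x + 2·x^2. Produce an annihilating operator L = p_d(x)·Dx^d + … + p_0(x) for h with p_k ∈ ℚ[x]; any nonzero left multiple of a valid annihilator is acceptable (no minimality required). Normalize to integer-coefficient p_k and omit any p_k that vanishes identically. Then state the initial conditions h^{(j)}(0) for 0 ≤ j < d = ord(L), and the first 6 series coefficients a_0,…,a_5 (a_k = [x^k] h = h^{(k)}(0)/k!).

f: a_k = 3, 6, -6, 12, -30, 84, …
h₀=f(r): pull back L_f along r ⇒ L₀.
L = (-4 - 8·x) + (1 + 8·x + 8·x^2)·Dx  (order 1).
h: a_k = 3, 12, -12, 48, -216, 1056, …
ICs: h(0) = 3.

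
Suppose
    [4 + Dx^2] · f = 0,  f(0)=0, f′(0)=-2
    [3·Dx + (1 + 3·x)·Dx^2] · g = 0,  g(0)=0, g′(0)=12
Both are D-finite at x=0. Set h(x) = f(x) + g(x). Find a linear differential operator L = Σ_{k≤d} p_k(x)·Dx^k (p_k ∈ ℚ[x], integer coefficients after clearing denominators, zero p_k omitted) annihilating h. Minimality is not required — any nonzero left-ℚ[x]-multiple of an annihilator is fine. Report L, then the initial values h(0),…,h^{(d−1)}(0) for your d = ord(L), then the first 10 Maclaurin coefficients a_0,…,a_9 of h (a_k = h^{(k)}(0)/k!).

L = (348 + 144·x + 216·x^2)·Dx + (44 + 180·x + 216·x^2 + 216·x^3)·Dx^2 + (87 + 36·x + 54·x^2)·Dx^3 + (11 + 45·x + 54·x^2 + 54·x^3)·Dx^4  (order 4).
h: a_k = 0, 10, -18, 112/3, -81, 2912/15, -486, 393668/315, -6561/2, 24800576/2835, …
ICs: h(0) = 0, h′(0) = 10, h′′(0) = -36, h′′′(0) = 224.

f: a_k = 0, -2, 0, 4/3, 0, -4/15, 0, 8/315, 0, -4/2835, …
g: a_k = 0, 12, -18, 36, -81, 972/5, -486, 8748/7, -6561/2, 8748, …
L₀ := lclm(L_f,L_g); ord L₀ ≤ 2+2.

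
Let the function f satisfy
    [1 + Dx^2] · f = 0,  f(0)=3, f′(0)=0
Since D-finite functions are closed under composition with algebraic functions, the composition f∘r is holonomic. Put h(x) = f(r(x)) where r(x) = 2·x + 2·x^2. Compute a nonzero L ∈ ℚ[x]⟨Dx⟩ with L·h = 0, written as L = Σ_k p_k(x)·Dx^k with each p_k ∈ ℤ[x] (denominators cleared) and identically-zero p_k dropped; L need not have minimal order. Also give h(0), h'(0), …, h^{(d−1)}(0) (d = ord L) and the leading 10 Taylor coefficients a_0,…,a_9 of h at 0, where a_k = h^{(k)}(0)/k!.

f: a_k = 3, 0, -3/2, 0, 1/8, 0, -1/240, 0, 1/13440, 0, …
Change of var in L_f (x↦r) gives L₀.
L = (4 + 24·x + 48·x^2 + 32·x^3) - 2·Dx + (1 + 2·x)·Dx^2  (order 2).
h: a_k = 3, 0, -6, -12, -4, 8, 176/15, 32/5, -208/105, -544/105, …
ICs: h(0) = 3, h′(0) = 0.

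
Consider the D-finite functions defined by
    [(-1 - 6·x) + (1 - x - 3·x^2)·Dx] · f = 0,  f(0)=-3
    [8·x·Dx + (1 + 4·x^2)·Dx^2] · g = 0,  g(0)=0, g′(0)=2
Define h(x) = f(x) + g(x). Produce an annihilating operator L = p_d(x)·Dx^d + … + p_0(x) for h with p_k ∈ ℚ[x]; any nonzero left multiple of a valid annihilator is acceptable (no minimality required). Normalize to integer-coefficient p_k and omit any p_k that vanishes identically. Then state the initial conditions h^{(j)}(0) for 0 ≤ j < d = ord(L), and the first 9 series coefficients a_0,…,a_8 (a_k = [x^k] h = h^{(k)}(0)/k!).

L = (-32 + 128·x + 1488·x^2 + 2880·x^3 + 8424·x^4 + 2592·x^6)·Dx + (25 + 160·x + 214·x^2 + 1188·x^3 + 2628·x^4 + 6264·x^5 + 432·x^6 + 2592·x^7)·Dx^2 + (-4 - 9·x - 54·x^2 + 66·x^3 + x^4 + 444·x^5 + 720·x^6 + 144·x^7 + 432·x^8)·Dx^3  (order 3).
h: a_k = -3, -1, -12, -71/3, -57, -568/5, -291, -4685/7, -1524, …
ICs: h(0) = -3, h′(0) = -1, h′′(0) = -24.

f: a_k = -3, -3, -12, -21, -57, -120, -291, -651, -1524, …
g: a_k = 0, 2, 0, -8/3, 0, 32/5, 0, -128/7, 0, …
Weyl lclm of L_f,L_g ⇒ L₀ (ord ≤ 3).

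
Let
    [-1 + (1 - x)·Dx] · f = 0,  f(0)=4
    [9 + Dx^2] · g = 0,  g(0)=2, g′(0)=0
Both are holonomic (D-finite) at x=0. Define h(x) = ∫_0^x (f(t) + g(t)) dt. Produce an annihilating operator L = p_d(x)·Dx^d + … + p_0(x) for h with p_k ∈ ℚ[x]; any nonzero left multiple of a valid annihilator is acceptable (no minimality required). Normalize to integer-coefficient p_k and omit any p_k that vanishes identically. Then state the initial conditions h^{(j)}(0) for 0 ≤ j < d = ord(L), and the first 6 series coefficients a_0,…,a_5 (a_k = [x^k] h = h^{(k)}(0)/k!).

f: a_k = 4, 4, 4, 4, 4, 4, …
g: a_k = 2, 0, -9, 0, 27/4, 0, …
h₀=f+g: left-lcm gives L₀, ord ≤ 3.
∫: right-multiply L₀ by Dx.
L = (135 - 162·x + 81·x^2)·Dx + (-99 + 261·x - 243·x^2 + 81·x^3)·Dx^2 + (15 - 18·x + 9·x^2)·Dx^3 + (-11 + 29·x - 27·x^2 + 9·x^3)·Dx^4  (order 4).
h: a_k = 0, 6, 2, -5/3, 1, 43/20, …
ICs: h(0) = 0, h′(0) = 6, h′′(0) = 4, h′′′(0) = -10.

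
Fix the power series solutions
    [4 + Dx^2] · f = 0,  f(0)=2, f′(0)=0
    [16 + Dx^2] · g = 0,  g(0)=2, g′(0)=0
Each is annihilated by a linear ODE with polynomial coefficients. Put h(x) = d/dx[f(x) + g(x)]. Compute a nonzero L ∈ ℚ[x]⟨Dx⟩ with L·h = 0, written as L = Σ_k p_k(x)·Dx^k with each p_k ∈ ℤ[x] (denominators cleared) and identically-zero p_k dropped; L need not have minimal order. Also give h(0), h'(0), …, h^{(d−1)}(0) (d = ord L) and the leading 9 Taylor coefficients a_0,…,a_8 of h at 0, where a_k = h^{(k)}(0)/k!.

L = 64 + 20·Dx^2 + Dx^4  (order 4).
h: a_k = 0, -40, 0, 272/3, 0, -208/3, 0, 8224/315, 0, …
ICs: h(0) = 0, h′(0) = -40, h′′(0) = 0, h′′′(0) = 544.

f: a_k = 2, 0, -4, 0, 4/3, 0, -8/45, 0, 4/315, …
g: a_k = 2, 0, -16, 0, 64/3, 0, -512/45, 0, 1024/315, …
h₀=f+g: left-lcm gives L₀, ord ≤ 4.
Derive L from L₀ (diff closure).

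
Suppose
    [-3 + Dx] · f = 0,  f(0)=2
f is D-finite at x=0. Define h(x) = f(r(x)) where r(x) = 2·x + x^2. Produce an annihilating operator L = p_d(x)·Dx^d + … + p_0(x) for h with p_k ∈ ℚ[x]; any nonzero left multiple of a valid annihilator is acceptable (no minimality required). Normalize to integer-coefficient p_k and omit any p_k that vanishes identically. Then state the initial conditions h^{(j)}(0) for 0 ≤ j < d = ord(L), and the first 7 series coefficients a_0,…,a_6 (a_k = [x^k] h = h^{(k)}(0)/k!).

L = (-6 - 6·x) + Dx  (order 1).
h: a_k = 2, 12, 42, 108, 225, 1998/5, 3123/5, …
ICs: h(0) = 2.

f: a_k = 2, 6, 9, 9, 27/4, 81/20, 81/40, …
Substitute x→r, Dx→(1/r')Dx; clear ⇒ L₀.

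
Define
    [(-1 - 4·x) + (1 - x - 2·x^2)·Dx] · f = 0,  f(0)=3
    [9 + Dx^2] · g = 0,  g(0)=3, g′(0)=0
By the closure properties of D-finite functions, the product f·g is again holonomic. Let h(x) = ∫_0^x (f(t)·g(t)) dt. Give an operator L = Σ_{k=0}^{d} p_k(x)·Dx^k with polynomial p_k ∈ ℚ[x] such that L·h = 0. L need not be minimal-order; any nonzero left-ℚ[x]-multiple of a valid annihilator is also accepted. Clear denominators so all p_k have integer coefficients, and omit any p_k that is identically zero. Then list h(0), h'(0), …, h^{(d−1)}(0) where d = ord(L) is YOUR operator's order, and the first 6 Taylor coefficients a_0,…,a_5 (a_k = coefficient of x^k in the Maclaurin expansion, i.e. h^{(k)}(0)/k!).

L = (-5 + 9·x + 18·x^2)·Dx + (2 + 8·x)·Dx^2 + (-1 + x + 2·x^2)·Dx^3  (order 3).
h: a_k = 0, 9, 9/2, -9/2, 9/8, 63/40, …
ICs: h(0) = 0, h′(0) = 9, h′′(0) = 9.

f: a_k = 3, 3, 9, 15, 33, 63, …
g: a_k = 3, 0, -27/2, 0, 81/8, 0, …
L₀ := L_f ⊗_s L_g (sym. prod.), ord ≤ 2.
h=∫₀ˣh₀: take L = L₀·Dx.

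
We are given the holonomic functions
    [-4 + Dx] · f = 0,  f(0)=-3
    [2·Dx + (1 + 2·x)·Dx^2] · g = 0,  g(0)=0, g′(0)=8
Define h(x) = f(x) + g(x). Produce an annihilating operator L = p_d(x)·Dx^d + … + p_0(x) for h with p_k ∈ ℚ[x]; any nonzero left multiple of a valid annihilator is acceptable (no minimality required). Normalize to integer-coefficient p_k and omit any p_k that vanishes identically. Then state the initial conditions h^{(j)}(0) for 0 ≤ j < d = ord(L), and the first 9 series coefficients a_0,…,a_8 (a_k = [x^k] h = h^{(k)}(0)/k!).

f: a_k = -3, -12, -24, -32, -32, -128/5, -256/15, -1024/105, -512/105, …
g: a_k = 0, 8, -8, 32/3, -16, 128/5, -128/3, 512/7, -128, …
h₀=f+g: left-lcm gives L₀, ord ≤ 3.
L = (-32 - 32·x)·Dx + (-4 - 32·x - 32·x^2)·Dx^2 + (3 + 10·x + 8·x^2)·Dx^3  (order 3).
h: a_k = -3, -4, -32, -64/3, -48, 0, -896/15, 6656/105, -13952/105, …
ICs: h(0) = -3, h′(0) = -4, h′′(0) = -64.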